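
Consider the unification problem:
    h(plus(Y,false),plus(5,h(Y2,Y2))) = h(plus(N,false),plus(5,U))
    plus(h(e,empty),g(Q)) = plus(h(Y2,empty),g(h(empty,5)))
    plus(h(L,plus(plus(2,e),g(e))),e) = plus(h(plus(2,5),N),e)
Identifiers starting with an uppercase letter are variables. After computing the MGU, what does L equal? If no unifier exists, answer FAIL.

Decompose h/2: plus(Y,false) = plus(N,false),  plus(5,h(Y2,Y2)) = plus(5,U).
Decompose plus/2: Y = N,  false = false.
Bind Y := N; no other remaining equation mentions Y.
Delete trivial equation false = false.
Decompose plus/2: 5 = 5,  h(Y2,Y2) = U.
Delete trivial equation 5 = 5.
Bind U := h(Y2,Y2); no other remaining equation mentions U.
Decompose plus/2: h(e,empty) = h(Y2,empty),  g(Q) = g(h(empty,5)).
Decompose h/2: e = Y2,  empty = empty.
Bind Y2 := e; no other remaining equation mentions Y2. Substituting into the earlier binding gives U := h(e,e).
Delete trivial equation empty = empty.
Decompose g/1: Q = h(empty,5).
Bind Q := h(empty,5); no other remaining equation mentions Q.
Decompose plus/2: h(L,plus(plus(2,e),g(e))) = h(plus(2,5),N),  e = e.
Decompose h/2: L = plus(2,5),  plus(plus(2,e),g(e)) = N.
Bind L := plus(2,5); no other remaining equation mentions L.
Bind N := plus(plus(2,e),g(e)); no other remaining equation mentions N. Substituting into the earlier binding gives Y := plus(plus(2,e),g(e)).
Delete trivial equation e = e.
MGU = { Y -> plus(plus(2,e),g(e)), U -> h(e,e), Y2 -> e, Q -> h(empty,5), L -> plus(2,5), N -> plus(plus(2,e),g(e)) }, so L -> plus(2,5).

plus(2,5)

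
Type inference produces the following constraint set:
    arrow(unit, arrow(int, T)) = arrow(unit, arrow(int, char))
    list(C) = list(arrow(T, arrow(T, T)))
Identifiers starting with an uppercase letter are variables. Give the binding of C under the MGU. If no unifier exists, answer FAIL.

arrow(char, arrow(char, char))

Decompose arrow/2: unit = unit,  arrow(int, T) = arrow(int, char).
Delete trivial equation unit = unit.
Decompose arrow/2: int = int,  T = char.
Delete trivial equation int = int.
Bind T := char; substituting into the remaining equation gives: list(C) = list(arrow(char, arrow(char, char))).
Decompose list/1: C = arrow(char, arrow(char, char)).
Bind C := arrow(char, arrow(char, char)).
MGU = { T := char, C := arrow(char, arrow(char, char)) }, so C := arrow(char, arrow(char, char)).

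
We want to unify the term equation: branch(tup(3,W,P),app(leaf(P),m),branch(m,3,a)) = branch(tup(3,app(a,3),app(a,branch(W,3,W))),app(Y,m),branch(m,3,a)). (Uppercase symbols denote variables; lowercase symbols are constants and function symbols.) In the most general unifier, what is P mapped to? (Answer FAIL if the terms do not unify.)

Decompose branch/3: tup(3,W,P) = tup(3,app(a,3),app(a,branch(W,3,W))),  app(leaf(P),m) = app(Y,m),  branch(m,3,a) = branch(m,3,a).
Decompose tup/3: 3 = 3,  W = app(a,3),  P = app(a,branch(W,3,W)).
Delete trivial equation 3 = 3.
Bind W := app(a,3); substituting into the one remaining equation that mentions W gives: P = app(a,branch(app(a,3),3,app(a,3))).
Bind P := app(a,branch(app(a,3),3,app(a,3))); substituting into the one remaining equation that mentions P gives: app(leaf(app(a,branch(app(a,3),3,app(a,3)))),m) = app(Y,m).
Decompose app/2: leaf(app(a,branch(app(a,3),3,app(a,3)))) = Y,  m = m.
Bind Y := leaf(app(a,branch(app(a,3),3,app(a,3)))); no other remaining equation mentions Y.
Delete trivial equation m = m.
Delete trivial equation branch(m,3,a) = branch(m,3,a).
MGU = { W -> app(a,3), P -> app(a,branch(app(a,3),3,app(a,3))), Y -> leaf(app(a,branch(app(a,3),3,app(a,3)))) }, so P -> app(a,branch(app(a,3),3,app(a,3))).

app(a,branch(app(a,3),3,app(a,3)))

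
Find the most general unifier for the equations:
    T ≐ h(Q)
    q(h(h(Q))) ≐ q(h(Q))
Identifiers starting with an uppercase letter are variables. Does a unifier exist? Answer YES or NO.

Bind T := h(Q); no other remaining equation mentions T.
Decompose q/1: h(h(Q)) ≐ h(Q).
Decompose h/1: h(Q) ≐ Q.
Occurs check fails: Q occurs in h(Q); the equation Q ≐ h(Q) has no finite solution.

NO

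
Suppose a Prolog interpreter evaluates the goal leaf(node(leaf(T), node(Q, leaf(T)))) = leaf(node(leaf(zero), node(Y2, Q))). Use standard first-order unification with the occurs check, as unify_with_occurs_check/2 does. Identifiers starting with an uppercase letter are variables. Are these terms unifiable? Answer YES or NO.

YES

Decompose leaf/1: node(leaf(T), node(Q, leaf(T))) = node(leaf(zero), node(Y2, Q)).
Decompose node/2: leaf(T) = leaf(zero),  node(Q, leaf(T)) = node(Y2, Q).
Decompose leaf/1: T = zero.
Bind T := zero; substituting into the remaining equation gives: node(Q, leaf(zero)) = node(Y2, Q).
Decompose node/2: Q = Y2,  leaf(zero) = Q.
Bind Q := Y2; substituting into the remaining equation gives: leaf(zero) = Y2.
Bind Y2 := leaf(zero). Substituting into the earlier binding gives Q := leaf(zero).
No equations remain and no clash or occurs-check failure arose, so a unifier exists.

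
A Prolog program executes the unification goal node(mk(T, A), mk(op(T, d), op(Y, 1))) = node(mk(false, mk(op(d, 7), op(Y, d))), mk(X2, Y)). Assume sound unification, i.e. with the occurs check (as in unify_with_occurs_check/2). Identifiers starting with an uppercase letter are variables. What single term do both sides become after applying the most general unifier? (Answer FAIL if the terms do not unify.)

Decompose node/2: mk(T, A) = mk(false, mk(op(d, 7), op(Y, d))),  mk(op(T, d), op(Y, 1)) = mk(X2, Y).
Decompose mk/2: T = false,  A = mk(op(d, 7), op(Y, d)).
Bind T := false; substituting into the one remaining equation that mentions T gives: mk(op(false, d), op(Y, 1)) = mk(X2, Y).
Bind A := mk(op(d, 7), op(Y, d)); no other remaining equation mentions A.
Decompose mk/2: op(false, d) = X2,  op(Y, 1) = Y.
Bind X2 := op(false, d); no other remaining equation mentions X2.
Occurs check fails: Y occurs in op(Y, 1); the equation Y = op(Y, 1) has no finite solution.

FAIL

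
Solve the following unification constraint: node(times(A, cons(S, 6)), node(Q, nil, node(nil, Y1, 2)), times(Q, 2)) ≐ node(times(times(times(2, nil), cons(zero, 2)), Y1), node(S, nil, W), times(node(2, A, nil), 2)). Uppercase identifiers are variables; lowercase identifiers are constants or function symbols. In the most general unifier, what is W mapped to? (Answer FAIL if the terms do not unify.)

node(nil, cons(node(2, times(times(2, nil), cons(zero, 2)), nil), 6), 2)

Decompose node/3: times(A, cons(S, 6)) ≐ times(times(times(2, nil), cons(zero, 2)), Y1),  node(Q, nil, node(nil, Y1, 2)) ≐ node(S, nil, W),  times(Q, 2) ≐ times(node(2, A, nil), 2).
Decompose times/2: A ≐ times(times(2, nil), cons(zero, 2)),  cons(S, 6) ≐ Y1.
Bind A := times(times(2, nil), cons(zero, 2)); substituting into the one remaining equation that mentions A gives: times(Q, 2) ≐ times(node(2, times(times(2, nil), cons(zero, 2)), nil), 2).
Bind Y1 := cons(S, 6); substituting into the one remaining equation that mentions Y1 gives: node(Q, nil, node(nil, cons(S, 6), 2)) ≐ node(S, nil, W).
Decompose node/3: Q ≐ S,  nil ≐ nil,  node(nil, cons(S, 6), 2) ≐ W.
Bind Q := S; substituting into the one remaining equation that mentions Q gives: times(S, 2) ≐ times(node(2, times(times(2, nil), cons(zero, 2)), nil), 2).
Delete trivial equation nil ≐ nil.
Bind W := node(nil, cons(S, 6), 2); no other remaining equation mentions W.
Decompose times/2: S ≐ node(2, times(times(2, nil), cons(zero, 2)), nil),  2 ≐ 2.
Bind S := node(2, times(times(2, nil), cons(zero, 2)), nil); no other remaining equation mentions S. Substituting into the earlier bindings gives Y1 := cons(node(2, times(times(2, nil), cons(zero, 2)), nil), 6), Q := node(2, times(times(2, nil), cons(zero, 2)), nil), W := node(nil, cons(node(2, times(times(2, nil), cons(zero, 2)), nil), 6), 2).
Delete trivial equation 2 ≐ 2.
MGU = { A -> times(times(2, nil), cons(zero, 2)), Y1 -> cons(node(2, times(times(2, nil), cons(zero, 2)), nil), 6), Q -> node(2, times(times(2, nil), cons(zero, 2)), nil), W -> node(nil, cons(node(2, times(times(2, nil), cons(zero, 2)), nil), 6), 2), S -> node(2, times(times(2, nil), cons(zero, 2)), nil) }, so W -> node(nil, cons(node(2, times(times(2, nil), cons(zero, 2)), nil), 6), 2).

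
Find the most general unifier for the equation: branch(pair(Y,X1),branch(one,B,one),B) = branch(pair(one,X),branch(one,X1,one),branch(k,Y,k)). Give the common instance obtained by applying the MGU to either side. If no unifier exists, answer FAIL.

branch(pair(one,branch(k,one,k)),branch(one,branch(k,one,k),one),branch(k,one,k))

Decompose branch/3: pair(Y,X1) = pair(one,X),  branch(one,B,one) = branch(one,X1,one),  B = branch(k,Y,k).
Decompose pair/2: Y = one,  X1 = X.
Bind Y := one; substituting into the one remaining equation that mentions Y gives: B = branch(k,one,k).
Bind X1 := X; substituting into the one remaining equation that mentions X1 gives: branch(one,B,one) = branch(one,X,one).
Decompose branch/3: one = one,  B = X,  one = one.
Delete trivial equation one = one.
Bind B := X; substituting into the one remaining equation that mentions B gives: X = branch(k,one,k).
Delete trivial equation one = one.
Bind X := branch(k,one,k). Substituting into the earlier bindings gives X1 := branch(k,one,k), B := branch(k,one,k).
Applying the MGU to either side gives branch(pair(one,branch(k,one,k)),branch(one,branch(k,one,k),one),branch(k,one,k)).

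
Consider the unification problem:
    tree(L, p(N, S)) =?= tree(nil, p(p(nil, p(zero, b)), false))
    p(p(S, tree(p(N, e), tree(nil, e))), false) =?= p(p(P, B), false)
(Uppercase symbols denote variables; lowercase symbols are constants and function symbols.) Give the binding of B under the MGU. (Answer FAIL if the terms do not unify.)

Decompose tree/2: L =?= nil,  p(N, S) =?= p(p(nil, p(zero, b)), false).
Bind L := nil; no other remaining equation mentions L.
Decompose p/2: N =?= p(nil, p(zero, b)),  S =?= false.
Bind N := p(nil, p(zero, b)); substituting into the one remaining equation that mentions N gives: p(p(S, tree(p(p(nil, p(zero, b)), e), tree(nil, e))), false) =?= p(p(P, B), false).
Bind S := false; substituting into the remaining equation gives: p(p(false, tree(p(p(nil, p(zero, b)), e), tree(nil, e))), false) =?= p(p(P, B), false).
Decompose p/2: p(false, tree(p(p(nil, p(zero, b)), e), tree(nil, e))) =?= p(P, B),  false =?= false.
Decompose p/2: false =?= P,  tree(p(p(nil, p(zero, b)), e), tree(nil, e)) =?= B.
Bind P := false; no other remaining equation mentions P.
Bind B := tree(p(p(nil, p(zero, b)), e), tree(nil, e)); no other remaining equation mentions B.
Delete trivial equation false =?= false.
MGU = { L ↦ nil, N ↦ p(nil, p(zero, b)), S ↦ false, P ↦ false, B ↦ tree(p(p(nil, p(zero, b)), e), tree(nil, e)) }, so B ↦ tree(p(p(nil, p(zero, b)), e), tree(nil, e)).

tree(p(p(nil, p(zero, b)), e), tree(nil, e))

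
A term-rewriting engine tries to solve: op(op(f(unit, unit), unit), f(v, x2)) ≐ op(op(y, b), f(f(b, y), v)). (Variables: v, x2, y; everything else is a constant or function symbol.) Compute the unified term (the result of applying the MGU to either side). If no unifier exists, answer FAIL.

FAIL

Decompose op/2: op(f(unit, unit), unit) ≐ op(y, b),  f(v, x2) ≐ f(f(b, y), v).
Decompose op/2: f(unit, unit) ≐ y,  unit ≐ b.
Bind y := f(unit, unit); substituting into the one remaining equation that mentions y gives: f(v, x2) ≐ f(f(b, f(unit, unit)), v).
Clash: constants unit and b differ; no unifier exists.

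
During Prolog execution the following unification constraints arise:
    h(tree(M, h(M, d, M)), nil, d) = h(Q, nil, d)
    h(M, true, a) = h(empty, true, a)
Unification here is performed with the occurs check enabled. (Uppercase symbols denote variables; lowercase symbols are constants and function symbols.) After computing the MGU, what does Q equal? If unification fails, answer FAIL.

tree(empty, h(empty, d, empty))

Decompose h/3: tree(M, h(M, d, M)) = Q,  nil = nil,  d = d.
Bind Q := tree(M, h(M, d, M)); no other remaining equation mentions Q.
Delete trivial equation nil = nil.
Delete trivial equation d = d.
Decompose h/3: M = empty,  true = true,  a = a.
Bind M := empty; no other remaining equation mentions M. Substituting into the earlier binding gives Q := tree(empty, h(empty, d, empty)).
Delete trivial equation true = true.
Delete trivial equation a = a.
MGU = { Q ↦ tree(empty, h(empty, d, empty)), M ↦ empty }, so Q ↦ tree(empty, h(empty, d, empty)).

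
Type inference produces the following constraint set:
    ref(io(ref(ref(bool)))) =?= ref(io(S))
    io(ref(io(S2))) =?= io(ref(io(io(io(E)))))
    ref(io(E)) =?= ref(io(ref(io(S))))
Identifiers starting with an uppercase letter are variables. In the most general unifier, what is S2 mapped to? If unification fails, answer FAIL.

Decompose ref/1: io(ref(ref(bool))) =?= io(S).
Decompose io/1: ref(ref(bool)) =?= S.
Bind S := ref(ref(bool)); substituting into the one remaining equation that mentions S gives: ref(io(E)) =?= ref(io(ref(io(ref(ref(bool)))))).
Decompose io/1: ref(io(S2)) =?= ref(io(io(io(E)))).
Decompose ref/1: io(S2) =?= io(io(io(E))).
Decompose io/1: S2 =?= io(io(E)).
Bind S2 := io(io(E)); no other remaining equation mentions S2.
Decompose ref/1: io(E) =?= io(ref(io(ref(ref(bool))))).
Decompose io/1: E =?= ref(io(ref(ref(bool)))).
Bind E := ref(io(ref(ref(bool)))). Substituting into the earlier binding gives S2 := io(io(ref(io(ref(ref(bool)))))).
MGU = { S -> ref(ref(bool)), S2 -> io(io(ref(io(ref(ref(bool)))))), E -> ref(io(ref(ref(bool)))) }, so S2 -> io(io(ref(io(ref(ref(bool)))))).

io(io(ref(io(ref(ref(bool))))))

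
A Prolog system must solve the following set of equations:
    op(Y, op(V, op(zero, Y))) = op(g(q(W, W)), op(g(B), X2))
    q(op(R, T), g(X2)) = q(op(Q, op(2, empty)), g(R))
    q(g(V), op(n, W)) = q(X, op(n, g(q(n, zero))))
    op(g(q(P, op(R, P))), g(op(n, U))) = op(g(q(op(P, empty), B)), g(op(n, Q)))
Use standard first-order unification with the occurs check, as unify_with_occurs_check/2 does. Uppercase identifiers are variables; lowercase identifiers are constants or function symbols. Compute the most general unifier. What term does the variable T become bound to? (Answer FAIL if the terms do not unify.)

Decompose op/2: Y = g(q(W, W)),  op(V, op(zero, Y)) = op(g(B), X2).
Bind Y := g(q(W, W)); substituting into the one remaining equation that mentions Y gives: op(V, op(zero, g(q(W, W)))) = op(g(B), X2).
Decompose op/2: V = g(B),  op(zero, g(q(W, W))) = X2.
Bind V := g(B); substituting into the one remaining equation that mentions V gives: q(g(g(B)), op(n, W)) = q(X, op(n, g(q(n, zero)))).
Bind X2 := op(zero, g(q(W, W))); substituting into the one remaining equation that mentions X2 gives: q(op(R, T), g(op(zero, g(q(W, W))))) = q(op(Q, op(2, empty)), g(R)).
Decompose q/2: op(R, T) = op(Q, op(2, empty)),  g(op(zero, g(q(W, W)))) = g(R).
Decompose op/2: R = Q,  T = op(2, empty).
Bind R := Q; substituting into the 2 remaining equations that mention R gives: g(op(zero, g(q(W, W)))) = g(Q),  op(g(q(P, op(Q, P))), g(op(n, U))) = op(g(q(op(P, empty), B)), g(op(n, Q))).
Bind T := op(2, empty); no other remaining equation mentions T.
Decompose g/1: op(zero, g(q(W, W))) = Q.
Bind Q := op(zero, g(q(W, W))); substituting into the one remaining equation that mentions Q gives: op(g(q(P, op(op(zero, g(q(W, W))), P))), g(op(n, U))) = op(g(q(op(P, empty), B)), g(op(n, op(zero, g(q(W, W)))))). Substituting into the earlier binding gives R := op(zero, g(q(W, W))).
Decompose q/2: g(g(B)) = X,  op(n, W) = op(n, g(q(n, zero))).
Bind X := g(g(B)); no other remaining equation mentions X.
Decompose op/2: n = n,  W = g(q(n, zero)).
Delete trivial equation n = n.
Bind W := g(q(n, zero)); substituting into the remaining equation gives: op(g(q(P, op(op(zero, g(q(g(q(n, zero)), g(q(n, zero))))), P))), g(op(n, U))) = op(g(q(op(P, empty), B)), g(op(n, op(zero, g(q(g(q(n, zero)), g(q(n, zero)))))))). Substituting into the earlier bindings gives Y := g(q(g(q(n, zero)), g(q(n, zero)))), X2 := op(zero, g(q(g(q(n, zero)), g(q(n, zero))))), R := op(zero, g(q(g(q(n, zero)), g(q(n, zero))))), Q := op(zero, g(q(g(q(n, zero)), g(q(n, zero))))).
Decompose op/2: g(q(P, op(op(zero, g(q(g(q(n, zero)), g(q(n, zero))))), P))) = g(q(op(P, empty), B)),  g(op(n, U)) = g(op(n, op(zero, g(q(g(q(n, zero)), g(q(n, zero))))))).
Decompose g/1: q(P, op(op(zero, g(q(g(q(n, zero)), g(q(n, zero))))), P)) = q(op(P, empty), B).
Decompose q/2: P = op(P, empty),  op(op(zero, g(q(g(q(n, zero)), g(q(n, zero))))), P) = B.
Occurs check fails: P occurs in op(P, empty); the equation P = op(P, empty) has no finite solution.

FAIL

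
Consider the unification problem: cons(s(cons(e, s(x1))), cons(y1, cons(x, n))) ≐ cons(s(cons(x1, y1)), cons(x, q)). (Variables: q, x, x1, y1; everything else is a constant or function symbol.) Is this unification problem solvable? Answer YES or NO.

Decompose cons/2: s(cons(e, s(x1))) ≐ s(cons(x1, y1)),  cons(y1, cons(x, n)) ≐ cons(x, q).
Decompose s/1: cons(e, s(x1)) ≐ cons(x1, y1).
Decompose cons/2: e ≐ x1,  s(x1) ≐ y1.
Bind x1 := e; substituting into the one remaining equation that mentions x1 gives: s(e) ≐ y1.
Bind y1 := s(e); substituting into the remaining equation gives: cons(s(e), cons(x, n)) ≐ cons(x, q).
Decompose cons/2: s(e) ≐ x,  cons(x, n) ≐ q.
Bind x := s(e); substituting into the remaining equation gives: cons(s(e), n) ≐ q.
Bind q := cons(s(e), n).
No equations remain and no clash or occurs-check failure arose, so a unifier exists.

YES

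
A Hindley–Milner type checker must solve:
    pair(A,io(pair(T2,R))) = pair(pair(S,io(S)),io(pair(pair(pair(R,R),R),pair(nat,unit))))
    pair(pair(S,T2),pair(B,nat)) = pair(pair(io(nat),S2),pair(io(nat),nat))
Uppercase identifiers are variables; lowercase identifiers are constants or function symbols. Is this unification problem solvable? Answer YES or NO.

YES

Decompose pair/2: A = pair(S,io(S)),  io(pair(T2,R)) = io(pair(pair(pair(R,R),R),pair(nat,unit))).
Bind A := pair(S,io(S)); no other remaining equation mentions A.
Decompose io/1: pair(T2,R) = pair(pair(pair(R,R),R),pair(nat,unit)).
Decompose pair/2: T2 = pair(pair(R,R),R),  R = pair(nat,unit).
Bind T2 := pair(pair(R,R),R); substituting into the one remaining equation that mentions T2 gives: pair(pair(S,pair(pair(R,R),R)),pair(B,nat)) = pair(pair(io(nat),S2),pair(io(nat),nat)).
Bind R := pair(nat,unit); substituting into the remaining equation gives: pair(pair(S,pair(pair(pair(nat,unit),pair(nat,unit)),pair(nat,unit))),pair(B,nat)) = pair(pair(io(nat),S2),pair(io(nat),nat)). Substituting into the earlier binding gives T2 := pair(pair(pair(nat,unit),pair(nat,unit)),pair(nat,unit)).
Decompose pair/2: pair(S,pair(pair(pair(nat,unit),pair(nat,unit)),pair(nat,unit))) = pair(io(nat),S2),  pair(B,nat) = pair(io(nat),nat).
Decompose pair/2: S = io(nat),  pair(pair(pair(nat,unit),pair(nat,unit)),pair(nat,unit)) = S2.
Bind S := io(nat); no other remaining equation mentions S. Substituting into the earlier binding gives A := pair(io(nat),io(io(nat))).
Bind S2 := pair(pair(pair(nat,unit),pair(nat,unit)),pair(nat,unit)); no other remaining equation mentions S2.
Decompose pair/2: B = io(nat),  nat = nat.
Bind B := io(nat); no other remaining equation mentions B.
Delete trivial equation nat = nat.
No equations remain and no clash or occurs-check failure arose, so a unifier exists.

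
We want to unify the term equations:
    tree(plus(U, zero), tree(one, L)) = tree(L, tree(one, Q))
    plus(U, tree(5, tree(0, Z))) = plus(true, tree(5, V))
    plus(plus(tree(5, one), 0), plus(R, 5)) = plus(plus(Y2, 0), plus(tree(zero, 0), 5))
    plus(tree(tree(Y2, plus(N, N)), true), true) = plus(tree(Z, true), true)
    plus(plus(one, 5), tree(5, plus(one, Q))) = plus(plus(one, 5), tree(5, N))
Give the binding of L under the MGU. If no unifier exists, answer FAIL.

plus(true, zero)

Decompose tree/2: plus(U, zero) = L,  tree(one, L) = tree(one, Q).
Bind L := plus(U, zero); substituting into the one remaining equation that mentions L gives: tree(one, plus(U, zero)) = tree(one, Q).
Decompose tree/2: one = one,  plus(U, zero) = Q.
Delete trivial equation one = one.
Bind Q := plus(U, zero); substituting into the one remaining equation that mentions Q gives: plus(plus(one, 5), tree(5, plus(one, plus(U, zero)))) = plus(plus(one, 5), tree(5, N)).
Decompose plus/2: U = true,  tree(5, tree(0, Z)) = tree(5, V).
Bind U := true; substituting into the one remaining equation that mentions U gives: plus(plus(one, 5), tree(5, plus(one, plus(true, zero)))) = plus(plus(one, 5), tree(5, N)). Substituting into the earlier bindings gives L := plus(true, zero), Q := plus(true, zero).
Decompose tree/2: 5 = 5,  tree(0, Z) = V.
Delete trivial equation 5 = 5.
Bind V := tree(0, Z); no other remaining equation mentions V.
Decompose plus/2: plus(tree(5, one), 0) = plus(Y2, 0),  plus(R, 5) = plus(tree(zero, 0), 5).
Decompose plus/2: tree(5, one) = Y2,  0 = 0.
Bind Y2 := tree(5, one); substituting into the one remaining equation that mentions Y2 gives: plus(tree(tree(tree(5, one), plus(N, N)), true), true) = plus(tree(Z, true), true).
Delete trivial equation 0 = 0.
Decompose plus/2: R = tree(zero, 0),  5 = 5.
Bind R := tree(zero, 0); no other remaining equation mentions R.
Delete trivial equation 5 = 5.
Decompose plus/2: tree(tree(tree(5, one), plus(N, N)), true) = tree(Z, true),  true = true.
Decompose tree/2: tree(tree(5, one), plus(N, N)) = Z,  true = true.
Bind Z := tree(tree(5, one), plus(N, N)); no other remaining equation mentions Z. Substituting into the earlier binding gives V := tree(0, tree(tree(5, one), plus(N, N))).
Delete trivial equation true = true.
Delete trivial equation true = true.
Decompose plus/2: plus(one, 5) = plus(one, 5),  tree(5, plus(one, plus(true, zero))) = tree(5, N).
Delete trivial equation plus(one, 5) = plus(one, 5).
Decompose tree/2: 5 = 5,  plus(one, plus(true, zero)) = N.
Delete trivial equation 5 = 5.
Bind N := plus(one, plus(true, zero)). Substituting into the earlier bindings gives V := tree(0, tree(tree(5, one), plus(plus(one, plus(true, zero)), plus(one, plus(true, zero))))), Z := tree(tree(5, one), plus(plus(one, plus(true, zero)), plus(one, plus(true, zero)))).
MGU = { L ↦ plus(true, zero), Q ↦ plus(true, zero), U ↦ true, V ↦ tree(0, tree(tree(5, one), plus(plus(one, plus(true, zero)), plus(one, plus(true, zero))))), Y2 ↦ tree(5, one), R ↦ tree(zero, 0), Z ↦ tree(tree(5, one), plus(plus(one, plus(true, zero)), plus(one, plus(true, zero)))), N ↦ plus(one, plus(true, zero)) }, so L ↦ plus(true, zero).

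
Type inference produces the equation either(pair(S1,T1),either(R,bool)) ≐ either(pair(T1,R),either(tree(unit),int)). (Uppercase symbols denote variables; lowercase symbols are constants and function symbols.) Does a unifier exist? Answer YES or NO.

NO

Decompose either/2: pair(S1,T1) ≐ pair(T1,R),  either(R,bool) ≐ either(tree(unit),int).
Decompose pair/2: S1 ≐ T1,  T1 ≐ R.
Bind S1 := T1; no other remaining equation mentions S1.
Bind T1 := R; no other remaining equation mentions T1. Substituting into the earlier binding gives S1 := R.
Decompose either/2: R ≐ tree(unit),  bool ≐ int.
Bind R := tree(unit); no other remaining equation mentions R. Substituting into the earlier bindings gives S1 := tree(unit), T1 := tree(unit).
Clash: constants bool and int differ; no unifier exists.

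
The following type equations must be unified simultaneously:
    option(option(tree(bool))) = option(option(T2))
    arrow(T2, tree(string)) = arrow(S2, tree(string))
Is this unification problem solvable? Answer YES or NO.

YES

Decompose option/1: option(tree(bool)) = option(T2).
Decompose option/1: tree(bool) = T2.
Bind T2 := tree(bool); substituting into the remaining equation gives: arrow(tree(bool), tree(string)) = arrow(S2, tree(string)).
Decompose arrow/2: tree(bool) = S2,  tree(string) = tree(string).
Bind S2 := tree(bool); no other remaining equation mentions S2.
Delete trivial equation tree(string) = tree(string).
No equations remain and no clash or occurs-check failure arose, so a unifier exists.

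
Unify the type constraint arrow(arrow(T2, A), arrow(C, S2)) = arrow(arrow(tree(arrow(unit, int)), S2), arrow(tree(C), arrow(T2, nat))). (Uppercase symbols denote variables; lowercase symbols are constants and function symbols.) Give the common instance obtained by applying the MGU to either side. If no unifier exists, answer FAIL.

Decompose arrow/2: arrow(T2, A) = arrow(tree(arrow(unit, int)), S2),  arrow(C, S2) = arrow(tree(C), arrow(T2, nat)).
Decompose arrow/2: T2 = tree(arrow(unit, int)),  A = S2.
Bind T2 := tree(arrow(unit, int)); substituting into the one remaining equation that mentions T2 gives: arrow(C, S2) = arrow(tree(C), arrow(tree(arrow(unit, int)), nat)).
Bind A := S2; no other remaining equation mentions A.
Decompose arrow/2: C = tree(C),  S2 = arrow(tree(arrow(unit, int)), nat).
Occurs check fails: C occurs in tree(C); the equation C = tree(C) has no finite solution.

FAIL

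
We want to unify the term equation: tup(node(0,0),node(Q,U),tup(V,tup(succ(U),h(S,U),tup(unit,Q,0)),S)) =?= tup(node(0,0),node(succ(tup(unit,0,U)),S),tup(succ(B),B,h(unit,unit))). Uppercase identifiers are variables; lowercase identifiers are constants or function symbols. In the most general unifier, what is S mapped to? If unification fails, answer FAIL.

Decompose tup/3: node(0,0) =?= node(0,0),  node(Q,U) =?= node(succ(tup(unit,0,U)),S),  tup(V,tup(succ(U),h(S,U),tup(unit,Q,0)),S) =?= tup(succ(B),B,h(unit,unit)).
Delete trivial equation node(0,0) =?= node(0,0).
Decompose node/2: Q =?= succ(tup(unit,0,U)),  U =?= S.
Bind Q := succ(tup(unit,0,U)); substituting into the one remaining equation that mentions Q gives: tup(V,tup(succ(U),h(S,U),tup(unit,succ(tup(unit,0,U)),0)),S) =?= tup(succ(B),B,h(unit,unit)).
Bind U := S; substituting into the remaining equation gives: tup(V,tup(succ(S),h(S,S),tup(unit,succ(tup(unit,0,S)),0)),S) =?= tup(succ(B),B,h(unit,unit)). Substituting into the earlier binding gives Q := succ(tup(unit,0,S)).
Decompose tup/3: V =?= succ(B),  tup(succ(S),h(S,S),tup(unit,succ(tup(unit,0,S)),0)) =?= B,  S =?= h(unit,unit).
Bind V := succ(B); no other remaining equation mentions V.
Bind B := tup(succ(S),h(S,S),tup(unit,succ(tup(unit,0,S)),0)); no other remaining equation mentions B. Substituting into the earlier binding gives V := succ(tup(succ(S),h(S,S),tup(unit,succ(tup(unit,0,S)),0))).
Bind S := h(unit,unit). Substituting into the earlier bindings gives Q := succ(tup(unit,0,h(unit,unit))), U := h(unit,unit), V := succ(tup(succ(h(unit,unit)),h(h(unit,unit),h(unit,unit)),tup(unit,succ(tup(unit,0,h(unit,unit))),0))), B := tup(succ(h(unit,unit)),h(h(unit,unit),h(unit,unit)),tup(unit,succ(tup(unit,0,h(unit,unit))),0)).
MGU = { Q := succ(tup(unit,0,h(unit,unit))), U := h(unit,unit), V := succ(tup(succ(h(unit,unit)),h(h(unit,unit),h(unit,unit)),tup(unit,succ(tup(unit,0,h(unit,unit))),0))), B := tup(succ(h(unit,unit)),h(h(unit,unit),h(unit,unit)),tup(unit,succ(tup(unit,0,h(unit,unit))),0)), S := h(unit,unit) }, so S := h(unit,unit).

h(unit,unit)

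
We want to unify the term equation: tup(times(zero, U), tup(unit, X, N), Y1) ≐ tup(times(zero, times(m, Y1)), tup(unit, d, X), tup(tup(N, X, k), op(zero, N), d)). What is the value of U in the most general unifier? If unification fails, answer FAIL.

Decompose tup/3: times(zero, U) ≐ times(zero, times(m, Y1)),  tup(unit, X, N) ≐ tup(unit, d, X),  Y1 ≐ tup(tup(N, X, k), op(zero, N), d).
Decompose times/2: zero ≐ zero,  U ≐ times(m, Y1).
Delete trivial equation zero ≐ zero.
Bind U := times(m, Y1); no other remaining equation mentions U.
Decompose tup/3: unit ≐ unit,  X ≐ d,  N ≐ X.
Delete trivial equation unit ≐ unit.
Bind X := d; substituting into the remaining equations gives: N ≐ d,  Y1 ≐ tup(tup(N, d, k), op(zero, N), d).
Bind N := d; substituting into the remaining equation gives: Y1 ≐ tup(tup(d, d, k), op(zero, d), d).
Bind Y1 := tup(tup(d, d, k), op(zero, d), d). Substituting into the earlier binding gives U := times(m, tup(tup(d, d, k), op(zero, d), d)).
MGU = { U := times(m, tup(tup(d, d, k), op(zero, d), d)), X := d, N := d, Y1 := tup(tup(d, d, k), op(zero, d), d) }, so U := times(m, tup(tup(d, d, k), op(zero, d), d)).

times(m, tup(tup(d, d, k), op(zero, d), d))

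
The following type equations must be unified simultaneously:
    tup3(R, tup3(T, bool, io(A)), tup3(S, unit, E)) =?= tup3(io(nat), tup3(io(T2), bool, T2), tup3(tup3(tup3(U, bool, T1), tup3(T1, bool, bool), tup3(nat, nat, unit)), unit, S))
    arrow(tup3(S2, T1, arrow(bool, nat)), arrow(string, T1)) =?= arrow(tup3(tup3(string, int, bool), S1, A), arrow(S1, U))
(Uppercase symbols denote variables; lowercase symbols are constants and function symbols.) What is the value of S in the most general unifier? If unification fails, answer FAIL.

tup3(tup3(string, bool, string), tup3(string, bool, bool), tup3(nat, nat, unit))

Decompose tup3/3: R =?= io(nat),  tup3(T, bool, io(A)) =?= tup3(io(T2), bool, T2),  tup3(S, unit, E) =?= tup3(tup3(tup3(U, bool, T1), tup3(T1, bool, bool), tup3(nat, nat, unit)), unit, S).
Bind R := io(nat); no other remaining equation mentions R.
Decompose tup3/3: T =?= io(T2),  bool =?= bool,  io(A) =?= T2.
Bind T := io(T2); no other remaining equation mentions T.
Delete trivial equation bool =?= bool.
Bind T2 := io(A); no other remaining equation mentions T2. Substituting into the earlier binding gives T := io(io(A)).
Decompose tup3/3: S =?= tup3(tup3(U, bool, T1), tup3(T1, bool, bool), tup3(nat, nat, unit)),  unit =?= unit,  E =?= S.
Bind S := tup3(tup3(U, bool, T1), tup3(T1, bool, bool), tup3(nat, nat, unit)); substituting into the one remaining equation that mentions S gives: E =?= tup3(tup3(U, bool, T1), tup3(T1, bool, bool), tup3(nat, nat, unit)).
Delete trivial equation unit =?= unit.
Bind E := tup3(tup3(U, bool, T1), tup3(T1, bool, bool), tup3(nat, nat, unit)); no other remaining equation mentions E.
Decompose arrow/2: tup3(S2, T1, arrow(bool, nat)) =?= tup3(tup3(string, int, bool), S1, A),  arrow(string, T1) =?= arrow(S1, U).
Decompose tup3/3: S2 =?= tup3(string, int, bool),  T1 =?= S1,  arrow(bool, nat) =?= A.
Bind S2 := tup3(string, int, bool); no other remaining equation mentions S2.
Bind T1 := S1; substituting into the one remaining equation that mentions T1 gives: arrow(string, S1) =?= arrow(S1, U). Substituting into the earlier bindings gives S := tup3(tup3(U, bool, S1), tup3(S1, bool, bool), tup3(nat, nat, unit)), E := tup3(tup3(U, bool, S1), tup3(S1, bool, bool), tup3(nat, nat, unit)).
Bind A := arrow(bool, nat); no other remaining equation mentions A. Substituting into the earlier bindings gives T := io(io(arrow(bool, nat))), T2 := io(arrow(bool, nat)).
Decompose arrow/2: string =?= S1,  S1 =?= U.
Bind S1 := string; substituting into the remaining equation gives: string =?= U. Substituting into the earlier bindings gives S := tup3(tup3(U, bool, string), tup3(string, bool, bool), tup3(nat, nat, unit)), E := tup3(tup3(U, bool, string), tup3(string, bool, bool), tup3(nat, nat, unit)), T1 := string.
Bind U := string. Substituting into the earlier bindings gives S := tup3(tup3(string, bool, string), tup3(string, bool, bool), tup3(nat, nat, unit)), E := tup3(tup3(string, bool, string), tup3(string, bool, bool), tup3(nat, nat, unit)).
MGU = { R := io(nat), T := io(io(arrow(bool, nat))), T2 := io(arrow(bool, nat)), S := tup3(tup3(string, bool, string), tup3(string, bool, bool), tup3(nat, nat, unit)), E := tup3(tup3(string, bool, string), tup3(string, bool, bool), tup3(nat, nat, unit)), S2 := tup3(string, int, bool), T1 := string, A := arrow(bool, nat), S1 := string, U := string }, so S := tup3(tup3(string, bool, string), tup3(string, bool, bool), tup3(nat, nat, unit)).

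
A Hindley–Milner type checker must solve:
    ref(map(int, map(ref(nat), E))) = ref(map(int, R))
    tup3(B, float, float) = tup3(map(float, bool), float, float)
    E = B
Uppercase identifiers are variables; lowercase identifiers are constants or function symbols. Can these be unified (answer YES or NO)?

Decompose ref/1: map(int, map(ref(nat), E)) = map(int, R).
Decompose map/2: int = int,  map(ref(nat), E) = R.
Delete trivial equation int = int.
Bind R := map(ref(nat), E); no other remaining equation mentions R.
Decompose tup3/3: B = map(float, bool),  float = float,  float = float.
Bind B := map(float, bool); substituting into the one remaining equation that mentions B gives: E = map(float, bool).
Delete trivial equation float = float.
Delete trivial equation float = float.
Bind E := map(float, bool). Substituting into the earlier binding gives R := map(ref(nat), map(float, bool)).
No equations remain and no clash or occurs-check failure arose, so a unifier exists.

YES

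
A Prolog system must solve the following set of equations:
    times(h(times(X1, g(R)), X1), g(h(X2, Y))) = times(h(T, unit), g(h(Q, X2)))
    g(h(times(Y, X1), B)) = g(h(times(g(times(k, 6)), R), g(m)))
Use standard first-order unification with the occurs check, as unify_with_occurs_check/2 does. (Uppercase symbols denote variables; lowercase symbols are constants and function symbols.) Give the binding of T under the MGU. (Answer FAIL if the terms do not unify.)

times(unit, g(unit))

Decompose times/2: h(times(X1, g(R)), X1) = h(T, unit),  g(h(X2, Y)) = g(h(Q, X2)).
Decompose h/2: times(X1, g(R)) = T,  X1 = unit.
Bind T := times(X1, g(R)); no other remaining equation mentions T.
Bind X1 := unit; substituting into the one remaining equation that mentions X1 gives: g(h(times(Y, unit), B)) = g(h(times(g(times(k, 6)), R), g(m))). Substituting into the earlier binding gives T := times(unit, g(R)).
Decompose g/1: h(X2, Y) = h(Q, X2).
Decompose h/2: X2 = Q,  Y = X2.
Bind X2 := Q; substituting into the one remaining equation that mentions X2 gives: Y = Q.
Bind Y := Q; substituting into the remaining equation gives: g(h(times(Q, unit), B)) = g(h(times(g(times(k, 6)), R), g(m))).
Decompose g/1: h(times(Q, unit), B) = h(times(g(times(k, 6)), R), g(m)).
Decompose h/2: times(Q, unit) = times(g(times(k, 6)), R),  B = g(m).
Decompose times/2: Q = g(times(k, 6)),  unit = R.
Bind Q := g(times(k, 6)); no other remaining equation mentions Q. Substituting into the earlier bindings gives X2 := g(times(k, 6)), Y := g(times(k, 6)).
Bind R := unit; no other remaining equation mentions R. Substituting into the earlier binding gives T := times(unit, g(unit)).
Bind B := g(m).
MGU = { T -> times(unit, g(unit)), X1 -> unit, X2 -> g(times(k, 6)), Y -> g(times(k, 6)), Q -> g(times(k, 6)), R -> unit, B -> g(m) }, so T -> times(unit, g(unit)).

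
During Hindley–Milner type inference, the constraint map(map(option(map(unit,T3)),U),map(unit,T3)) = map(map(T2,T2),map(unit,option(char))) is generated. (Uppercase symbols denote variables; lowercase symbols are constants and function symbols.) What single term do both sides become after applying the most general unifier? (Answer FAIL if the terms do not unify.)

map(map(option(map(unit,option(char))),option(map(unit,option(char)))),map(unit,option(char)))

Decompose map/2: map(option(map(unit,T3)),U) = map(T2,T2),  map(unit,T3) = map(unit,option(char)).
Decompose map/2: option(map(unit,T3)) = T2,  U = T2.
Bind T2 := option(map(unit,T3)); substituting into the one remaining equation that mentions T2 gives: U = option(map(unit,T3)).
Bind U := option(map(unit,T3)); no other remaining equation mentions U.
Decompose map/2: unit = unit,  T3 = option(char).
Delete trivial equation unit = unit.
Bind T3 := option(char). Substituting into the earlier bindings gives T2 := option(map(unit,option(char))), U := option(map(unit,option(char))).
Applying the MGU to either side gives map(map(option(map(unit,option(char))),option(map(unit,option(char)))),map(unit,option(char))).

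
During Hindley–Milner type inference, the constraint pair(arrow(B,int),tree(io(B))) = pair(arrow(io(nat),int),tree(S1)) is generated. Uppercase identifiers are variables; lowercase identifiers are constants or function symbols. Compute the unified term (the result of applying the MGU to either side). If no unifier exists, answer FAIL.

pair(arrow(io(nat),int),tree(io(io(nat))))

Decompose pair/2: arrow(B,int) = arrow(io(nat),int),  tree(io(B)) = tree(S1).
Decompose arrow/2: B = io(nat),  int = int.
Bind B := io(nat); substituting into the one remaining equation that mentions B gives: tree(io(io(nat))) = tree(S1).
Delete trivial equation int = int.
Decompose tree/1: io(io(nat)) = S1.
Bind S1 := io(io(nat)).
Applying the MGU to either side gives pair(arrow(io(nat),int),tree(io(io(nat)))).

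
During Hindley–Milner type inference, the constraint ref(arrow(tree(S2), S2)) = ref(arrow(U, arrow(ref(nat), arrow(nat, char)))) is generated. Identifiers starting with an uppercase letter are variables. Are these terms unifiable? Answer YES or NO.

YES

Decompose ref/1: arrow(tree(S2), S2) = arrow(U, arrow(ref(nat), arrow(nat, char))).
Decompose arrow/2: tree(S2) = U,  S2 = arrow(ref(nat), arrow(nat, char)).
Bind U := tree(S2); no other remaining equation mentions U.
Bind S2 := arrow(ref(nat), arrow(nat, char)). Substituting into the earlier binding gives U := tree(arrow(ref(nat), arrow(nat, char))).
No equations remain and no clash or occurs-check failure arose, so a unifier exists.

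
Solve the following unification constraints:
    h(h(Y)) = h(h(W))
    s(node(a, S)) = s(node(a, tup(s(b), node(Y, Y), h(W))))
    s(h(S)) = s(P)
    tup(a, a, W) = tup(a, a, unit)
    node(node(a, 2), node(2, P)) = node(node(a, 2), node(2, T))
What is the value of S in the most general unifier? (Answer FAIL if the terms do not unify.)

Decompose h/1: h(Y) = h(W).
Decompose h/1: Y = W.
Bind Y := W; substituting into the one remaining equation that mentions Y gives: s(node(a, S)) = s(node(a, tup(s(b), node(W, W), h(W)))).
Decompose s/1: node(a, S) = node(a, tup(s(b), node(W, W), h(W))).
Decompose node/2: a = a,  S = tup(s(b), node(W, W), h(W)).
Delete trivial equation a = a.
Bind S := tup(s(b), node(W, W), h(W)); substituting into the one remaining equation that mentions S gives: s(h(tup(s(b), node(W, W), h(W)))) = s(P).
Decompose s/1: h(tup(s(b), node(W, W), h(W))) = P.
Bind P := h(tup(s(b), node(W, W), h(W))); substituting into the one remaining equation that mentions P gives: node(node(a, 2), node(2, h(tup(s(b), node(W, W), h(W))))) = node(node(a, 2), node(2, T)).
Decompose tup/3: a = a,  a = a,  W = unit.
Delete trivial equation a = a.
Delete trivial equation a = a.
Bind W := unit; substituting into the remaining equation gives: node(node(a, 2), node(2, h(tup(s(b), node(unit, unit), h(unit))))) = node(node(a, 2), node(2, T)). Substituting into the earlier bindings gives Y := unit, S := tup(s(b), node(unit, unit), h(unit)), P := h(tup(s(b), node(unit, unit), h(unit))).
Decompose node/2: node(a, 2) = node(a, 2),  node(2, h(tup(s(b), node(unit, unit), h(unit)))) = node(2, T).
Delete trivial equation node(a, 2) = node(a, 2).
Decompose node/2: 2 = 2,  h(tup(s(b), node(unit, unit), h(unit))) = T.
Delete trivial equation 2 = 2.
Bind T := h(tup(s(b), node(unit, unit), h(unit))).
MGU = { Y ↦ unit, S ↦ tup(s(b), node(unit, unit), h(unit)), P ↦ h(tup(s(b), node(unit, unit), h(unit))), W ↦ unit, T ↦ h(tup(s(b), node(unit, unit), h(unit))) }, so S ↦ tup(s(b), node(unit, unit), h(unit)).

tup(s(b), node(unit, unit), h(unit))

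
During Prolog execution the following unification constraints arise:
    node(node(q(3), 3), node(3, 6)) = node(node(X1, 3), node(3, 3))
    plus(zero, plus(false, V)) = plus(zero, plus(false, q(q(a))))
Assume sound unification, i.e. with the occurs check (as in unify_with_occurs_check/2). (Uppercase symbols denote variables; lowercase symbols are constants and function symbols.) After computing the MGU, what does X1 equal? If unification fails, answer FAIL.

Decompose node/2: node(q(3), 3) = node(X1, 3),  node(3, 6) = node(3, 3).
Decompose node/2: q(3) = X1,  3 = 3.
Bind X1 := q(3); no other remaining equation mentions X1.
Delete trivial equation 3 = 3.
Decompose node/2: 3 = 3,  6 = 3.
Delete trivial equation 3 = 3.
Clash: constants 6 and 3 differ; no unifier exists.

FAIL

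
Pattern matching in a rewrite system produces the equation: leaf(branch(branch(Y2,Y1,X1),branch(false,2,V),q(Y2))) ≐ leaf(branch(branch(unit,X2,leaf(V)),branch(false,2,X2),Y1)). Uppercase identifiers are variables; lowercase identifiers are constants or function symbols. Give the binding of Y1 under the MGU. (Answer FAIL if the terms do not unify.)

q(unit)

Decompose leaf/1: branch(branch(Y2,Y1,X1),branch(false,2,V),q(Y2)) ≐ branch(branch(unit,X2,leaf(V)),branch(false,2,X2),Y1).
Decompose branch/3: branch(Y2,Y1,X1) ≐ branch(unit,X2,leaf(V)),  branch(false,2,V) ≐ branch(false,2,X2),  q(Y2) ≐ Y1.
Decompose branch/3: Y2 ≐ unit,  Y1 ≐ X2,  X1 ≐ leaf(V).
Bind Y2 := unit; substituting into the one remaining equation that mentions Y2 gives: q(unit) ≐ Y1.
Bind Y1 := X2; substituting into the one remaining equation that mentions Y1 gives: q(unit) ≐ X2.
Bind X1 := leaf(V); no other remaining equation mentions X1.
Decompose branch/3: false ≐ false,  2 ≐ 2,  V ≐ X2.
Delete trivial equation false ≐ false.
Delete trivial equation 2 ≐ 2.
Bind V := X2; no other remaining equation mentions V. Substituting into the earlier binding gives X1 := leaf(X2).
Bind X2 := q(unit). Substituting into the earlier bindings gives Y1 := q(unit), X1 := leaf(q(unit)), V := q(unit).
MGU = { Y2 := unit, Y1 := q(unit), X1 := leaf(q(unit)), V := q(unit), X2 := q(unit) }, so Y1 := q(unit).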